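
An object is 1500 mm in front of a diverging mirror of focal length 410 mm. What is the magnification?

m = +0.215

For a diverging mirror, f = -410 mm.
1/d_i = 1/f − 1/d_o = 1/(-410.0) − 1/(1500) = -0.003106, so d_i = -322.0 mm.
m = −d_i/d_o = −(-322.0)/(1500) = +0.215.
The image is virtual, upright and reduced, behind the mirror.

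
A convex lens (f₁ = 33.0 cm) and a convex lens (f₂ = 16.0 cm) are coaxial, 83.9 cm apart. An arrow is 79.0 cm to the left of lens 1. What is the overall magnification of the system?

m = +1.02

Lens 1: 1/d_i1 = 1/(33.0) − 1/(79.0) = 0.01764, so d_i1 = 56.67 cm; m₁ = −d_i1/d_o1 = -0.7173.
d_o2 = 83.9 − (56.67) = 27.23 cm.
Lens 2: 1/d_i2 = 1/(16.0) − 1/(27.23) = 0.02578, so d_i2 = 38.80 cm; m₂ = −d_i2/d_o2 = -1.425.
m = m₁·m₂ = (-0.7173)(-1.425) = +1.02.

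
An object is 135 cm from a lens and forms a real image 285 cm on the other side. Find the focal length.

Real image ⇒ d_i = +285 cm.
1/f = 1/d_o + 1/d_i = 1/(135) + 1/(285) = 0.01092, so f = 91.6 cm.
Since f is positive, the lens is converging.

f = 91.6 cm (converging)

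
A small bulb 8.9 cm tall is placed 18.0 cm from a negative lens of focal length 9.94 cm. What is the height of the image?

3.17 cm

For a negative lens, f = -9.94 cm.
1/d_i = 1/f − 1/d_o = 1/(-9.940) − 1/(18.0) = -0.1562, so d_i = -6.404 cm.
m = −d_i/d_o = +0.3558.
|h_i| = |m|·h_o = 0.3558 × 8.9 = 3.17 cm. The image is virtual, upright and reduced, on the same side as the object.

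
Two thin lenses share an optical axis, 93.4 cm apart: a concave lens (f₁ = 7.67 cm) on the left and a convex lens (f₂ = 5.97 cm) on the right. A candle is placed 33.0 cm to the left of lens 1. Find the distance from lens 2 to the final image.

Lens 1 is diverging, so f₁ = −7.67 cm.
Lens 1: 1/d_i1 = 1/f₁ − 1/d_o1 = 1/(-7.67) − 1/(33.0) = -0.1607, so d_i1 = -6.224 cm.
The intermediate image is 6.224 cm to the left of lens 1 (virtual), which is 93.4 − (-6.224) = 99.62 cm to the left of lens 2, so d_o2 = +99.62 cm.
Lens 2: 1/d_i2 = 1/f₂ − 1/d_o2 = 1/(5.97) − 1/(99.62) = 0.1575, so d_i2 = 6.35 cm.
The final image is real, 6.35 cm to the right of lens 2 (overall magnification ≈ -0.012).

6.35 cm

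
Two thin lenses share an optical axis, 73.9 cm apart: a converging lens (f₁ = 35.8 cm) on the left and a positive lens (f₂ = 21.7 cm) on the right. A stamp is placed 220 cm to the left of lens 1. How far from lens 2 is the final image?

71.6 cm

Lens 1: 1/d_i1 = 1/f₁ − 1/d_o1 = 1/(35.8) − 1/(220) = 0.02339, so d_i1 = 42.76 cm.
The intermediate image is 42.76 cm to the right of lens 1, which is 73.9 − (42.76) = 31.14 cm to the left of lens 2, so d_o2 = +31.14 cm.
Lens 2: 1/d_i2 = 1/f₂ − 1/d_o2 = 1/(21.7) − 1/(31.14) = 0.01397, so d_i2 = 71.6 cm.
The final image is real, 71.6 cm to the right of lens 2 (overall magnification ≈ 0.45).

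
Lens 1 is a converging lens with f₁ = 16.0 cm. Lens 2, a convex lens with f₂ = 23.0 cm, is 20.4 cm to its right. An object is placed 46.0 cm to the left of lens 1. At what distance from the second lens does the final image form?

Lens 1: 1/d_i1 = 1/f₁ − 1/d_o1 = 1/(16.0) − 1/(46.0) = 0.04076, so d_i1 = 24.53 cm.
The intermediate image is 24.53 cm to the right of lens 1, which lies 4.130 cm to the right of lens 2 — a virtual object — so d_o2 = −4.130 cm.
Lens 2: 1/d_i2 = 1/f₂ − 1/d_o2 = 1/(23.0) − 1/(-4.130) = 0.2856, so d_i2 = 3.50 cm.
The final image is real, 3.50 cm to the right of lens 2 (overall magnification ≈ -0.45).

3.50 cm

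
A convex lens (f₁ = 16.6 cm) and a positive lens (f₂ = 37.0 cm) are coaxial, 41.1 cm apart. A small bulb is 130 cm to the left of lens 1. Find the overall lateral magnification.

Lens 1: 1/d_i1 = 1/(16.6) − 1/(130) = 0.05255, so d_i1 = 19.03 cm; m₁ = −d_i1/d_o1 = -0.1464.
d_o2 = 41.1 − (19.03) = 22.07 cm.
Lens 2: 1/d_i2 = 1/(37.0) − 1/(22.07) = -0.01828, so d_i2 = -54.69 cm; m₂ = −d_i2/d_o2 = +2.478.
m = m₁·m₂ = (-0.1464)(+2.478) = -0.363.

m = -0.363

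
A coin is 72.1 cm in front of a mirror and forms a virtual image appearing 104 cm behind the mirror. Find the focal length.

f = 235 cm (concave)

Virtual image ⇒ d_i = −104 cm.
1/f = 1/d_o + 1/d_i = 1/(72.1) + 1/(-104) = 0.004254, so f = 235 cm.
Since f is positive, the mirror is concave.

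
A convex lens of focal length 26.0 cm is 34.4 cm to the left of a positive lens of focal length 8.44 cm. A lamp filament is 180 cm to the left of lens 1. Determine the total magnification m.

m = -0.322

Lens 1: 1/d_i1 = 1/(26.0) − 1/(180) = 0.03291, so d_i1 = 30.39 cm; m₁ = −d_i1/d_o1 = -0.1688.
d_o2 = 34.4 − (30.39) = 4.010 cm.
Lens 2: 1/d_i2 = 1/(8.44) − 1/(4.010) = -0.1309, so d_i2 = -7.640 cm; m₂ = −d_i2/d_o2 = +1.905.
m = m₁·m₂ = (-0.1688)(+1.905) = -0.322.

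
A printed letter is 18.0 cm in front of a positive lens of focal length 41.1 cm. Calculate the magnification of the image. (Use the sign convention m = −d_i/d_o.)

m = +1.78

1/d_i = 1/f − 1/d_o = 1/(41.10) − 1/(18.0) = -0.03122, so d_i = -32.03 cm.
m = −d_i/d_o = −(-32.03)/(18.0) = +1.78.
The image is virtual, upright and enlarged, on the same side as the object.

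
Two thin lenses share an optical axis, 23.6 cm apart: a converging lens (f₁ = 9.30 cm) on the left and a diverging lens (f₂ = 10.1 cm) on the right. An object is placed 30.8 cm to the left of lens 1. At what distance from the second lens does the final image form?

Lens 1: 1/d_i1 = 1/f₁ − 1/d_o1 = 1/(9.30) − 1/(30.8) = 0.07506, so d_i1 = 13.32 cm.
The intermediate image is 13.32 cm to the right of lens 1, which is 23.6 − (13.32) = 10.28 cm to the left of lens 2, so d_o2 = +10.28 cm.
Lens 2 is diverging, so f₂ = −10.1 cm.
Lens 2: 1/d_i2 = 1/f₂ − 1/d_o2 = 1/(-10.1) − 1/(10.28) = -0.1963, so d_i2 = -5.09 cm.
The final image is virtual, 5.09 cm to the left of lens 2 (overall magnification ≈ -0.21).

5.09 cm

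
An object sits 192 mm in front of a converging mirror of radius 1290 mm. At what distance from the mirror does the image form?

273 mm

f = R/2 = 1290/2 = 645.0 mm.
Mirror equation: 1/v = 1/f − 1/u = 1/(645.0) − 1/(192) = 0.001550 − 0.005208 = -0.003658, so v = -273 mm.
The image is virtual, upright and enlarged, behind the mirror.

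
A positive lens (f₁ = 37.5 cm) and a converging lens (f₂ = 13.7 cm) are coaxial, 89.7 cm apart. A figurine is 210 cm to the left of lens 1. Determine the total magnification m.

Lens 1: 1/d_i1 = 1/(37.5) − 1/(210) = 0.02190, so d_i1 = 45.65 cm; m₁ = −d_i1/d_o1 = -0.2174.
d_o2 = 89.7 − (45.65) = 44.05 cm.
Lens 2: 1/d_i2 = 1/(13.7) − 1/(44.05) = 0.05029, so d_i2 = 19.88 cm; m₂ = −d_i2/d_o2 = -0.4514.
m = m₁·m₂ = (-0.2174)(-0.4514) = +0.0981.

m = +0.0981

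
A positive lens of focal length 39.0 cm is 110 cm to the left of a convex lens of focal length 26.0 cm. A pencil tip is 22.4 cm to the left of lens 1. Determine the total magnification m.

m = -0.447

Lens 1: 1/d_i1 = 1/(39.0) − 1/(22.4) = -0.01900, so d_i1 = -52.63 cm; m₁ = −d_i1/d_o1 = +2.350.
d_o2 = 110 − (-52.63) = 162.6 cm.
Lens 2: 1/d_i2 = 1/(26.0) − 1/(162.6) = 0.03231, so d_i2 = 30.95 cm; m₂ = −d_i2/d_o2 = -0.1903.
m = m₁·m₂ = (+2.350)(-0.1903) = -0.447.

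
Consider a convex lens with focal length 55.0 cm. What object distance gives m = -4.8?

m = −d_i/d_o ⇒ d_i = −m·d_o.
1/f = 1/d_o + 1/d_i = 1/d_o − 1/(m·d_o) = (1 − 1/m)/d_o, so d_o = f(1 − 1/m) = (55.00)(1 − 1/(-4.8)) = 66.5 cm.

66.5 cm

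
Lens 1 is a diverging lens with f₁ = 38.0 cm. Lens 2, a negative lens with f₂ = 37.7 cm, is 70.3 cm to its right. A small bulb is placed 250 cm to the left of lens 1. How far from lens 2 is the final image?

Lens 1 is diverging, so f₁ = −38.0 cm.
Lens 1: 1/d_i1 = 1/f₁ − 1/d_o1 = 1/(-38.0) − 1/(250) = -0.03032, so d_i1 = -32.99 cm.
The intermediate image is 32.99 cm to the left of lens 1 (virtual), which is 70.3 − (-32.99) = 103.3 cm to the left of lens 2, so d_o2 = +103.3 cm.
Lens 2 is diverging, so f₂ = −37.7 cm.
Lens 2: 1/d_i2 = 1/f₂ − 1/d_o2 = 1/(-37.7) − 1/(103.3) = -0.03621, so d_i2 = -27.6 cm.
The final image is virtual, 27.6 cm to the left of lens 2 (overall magnification ≈ 0.035).

27.6 cm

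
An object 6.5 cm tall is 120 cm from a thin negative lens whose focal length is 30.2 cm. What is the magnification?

m = +0.201

For a negative lens, f = -30.2 cm.
1/d_i = 1/f − 1/d_o = 1/(-30.20) − 1/(120) = -0.04145, so d_i = -24.13 cm.
m = −d_i/d_o = −(-24.13)/(120) = +0.201.
The image is virtual, upright and reduced, on the same side as the object.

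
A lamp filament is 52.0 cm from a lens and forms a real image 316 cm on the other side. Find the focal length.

f = 44.7 cm (converging)

Real image ⇒ d_i = +316 cm.
1/f = 1/d_o + 1/d_i = 1/(52.0) + 1/(316) = 0.02240, so f = 44.7 cm.
Since f is positive, the lens is converging.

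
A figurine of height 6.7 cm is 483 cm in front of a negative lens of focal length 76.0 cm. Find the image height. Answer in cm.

0.911 cm

For a negative lens, f = -76.0 cm.
1/d_i = 1/f − 1/d_o = 1/(-76.00) − 1/(483) = -0.01523, so d_i = -65.67 cm.
m = −d_i/d_o = +0.1360.
|h_i| = |m|·h_o = 0.1360 × 6.7 = 0.911 cm. The image is virtual, upright and reduced, on the same side as the object.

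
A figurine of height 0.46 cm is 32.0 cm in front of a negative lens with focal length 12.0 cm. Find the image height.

0.125 cm

For a negative lens, f = -12.0 cm.
1/d_i = 1/f − 1/d_o = 1/(-12.00) − 1/(32.0) = -0.1146, so d_i = -8.727 cm.
m = −d_i/d_o = +0.2727.
|h_i| = |m|·h_o = 0.2727 × 0.46 = 0.125 cm. The image is virtual, upright and reduced, on the same side as the object.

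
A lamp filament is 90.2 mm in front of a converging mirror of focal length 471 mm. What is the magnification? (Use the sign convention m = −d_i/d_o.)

1/d_i = 1/f − 1/d_o = 1/(471.0) − 1/(90.2) = -0.008963, so d_i = -111.6 mm.
m = −d_i/d_o = −(-111.6)/(90.2) = +1.24.
The image is virtual, upright and enlarged, behind the mirror.

m = +1.24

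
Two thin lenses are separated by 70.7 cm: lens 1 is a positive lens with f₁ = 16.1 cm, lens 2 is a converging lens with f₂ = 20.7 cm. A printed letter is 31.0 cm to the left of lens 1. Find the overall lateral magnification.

Lens 1: 1/d_i1 = 1/(16.1) − 1/(31.0) = 0.02985, so d_i1 = 33.50 cm; m₁ = −d_i1/d_o1 = -1.081.
d_o2 = 70.7 − (33.50) = 37.20 cm.
Lens 2: 1/d_i2 = 1/(20.7) − 1/(37.20) = 0.02143, so d_i2 = 46.67 cm; m₂ = −d_i2/d_o2 = -1.255.
m = m₁·m₂ = (-1.081)(-1.255) = +1.36.

m = +1.36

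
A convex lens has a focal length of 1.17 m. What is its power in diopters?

P = +0.855 D

P = 1/f = 1/(1.17 m) = +0.855 D.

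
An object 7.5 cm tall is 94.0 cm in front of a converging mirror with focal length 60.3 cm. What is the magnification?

m = -1.79

1/d_i = 1/f − 1/d_o = 1/(60.30) − 1/(94.0) = 0.005945, so d_i = 168.2 cm.
m = −d_i/d_o = −(168.2)/(94.0) = -1.79.
The image is real, inverted and enlarged, in front of the mirror.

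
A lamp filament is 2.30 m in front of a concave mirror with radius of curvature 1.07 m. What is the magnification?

f = R/2 = 1.07/2 = 0.5350 m.
1/d_i = 1/f − 1/d_o = 1/(0.5350) − 1/(2.30) = 1.434, so d_i = 0.6972 m.
m = −d_i/d_o = −(0.6972)/(2.30) = -0.303.
The image is real, inverted and reduced, in front of the mirror.

m = -0.303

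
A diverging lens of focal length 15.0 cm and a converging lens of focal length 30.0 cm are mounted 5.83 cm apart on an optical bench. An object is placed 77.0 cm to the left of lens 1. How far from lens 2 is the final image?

Lens 1 is diverging, so f₁ = −15.0 cm.
Lens 1: 1/d_i1 = 1/f₁ − 1/d_o1 = 1/(-15.0) − 1/(77.0) = -0.07965, so d_i1 = -12.55 cm.
The intermediate image is 12.55 cm to the left of lens 1 (virtual), which is 5.83 − (-12.55) = 18.38 cm to the left of lens 2, so d_o2 = +18.38 cm.
Lens 2: 1/d_i2 = 1/f₂ − 1/d_o2 = 1/(30.0) − 1/(18.38) = -0.02107, so d_i2 = -47.5 cm.
The final image is virtual, 47.5 cm to the left of lens 2 (overall magnification ≈ 0.42).

47.5 cm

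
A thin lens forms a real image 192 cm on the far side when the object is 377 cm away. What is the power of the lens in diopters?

d_i = +192 cm.
1/f = 1/d_o + 1/d_i = 1/(377) + 1/(192) = 0.007861 cm⁻¹.
f = 127.2 cm = 1.272 m, so P = 1/f = +0.786 D.

P = +0.786 D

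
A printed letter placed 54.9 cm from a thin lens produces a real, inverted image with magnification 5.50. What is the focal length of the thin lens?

f = 46.5 cm (converging)

m = −d_i/d_o ⇒ d_i = −m·d_o = −(-5.50)·(54.9) = 301.9 cm.
1/f = 1/d_o + 1/d_i = 1/(54.9) + 1/(301.9) = 0.02153, so f = 46.5 cm.
Since f is positive, the thin lens is converging.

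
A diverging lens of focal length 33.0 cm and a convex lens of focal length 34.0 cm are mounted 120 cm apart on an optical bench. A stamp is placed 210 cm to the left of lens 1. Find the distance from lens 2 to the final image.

Lens 1 is diverging, so f₁ = −33.0 cm.
Lens 1: 1/d_i1 = 1/f₁ − 1/d_o1 = 1/(-33.0) − 1/(210) = -0.03506, so d_i1 = -28.52 cm.
The intermediate image is 28.52 cm to the left of lens 1 (virtual), which is 120 − (-28.52) = 148.5 cm to the left of lens 2, so d_o2 = +148.5 cm.
Lens 2: 1/d_i2 = 1/f₂ − 1/d_o2 = 1/(34.0) − 1/(148.5) = 0.02268, so d_i2 = 44.1 cm.
The final image is real, 44.1 cm to the right of lens 2 (overall magnification ≈ -0.040).

44.1 cm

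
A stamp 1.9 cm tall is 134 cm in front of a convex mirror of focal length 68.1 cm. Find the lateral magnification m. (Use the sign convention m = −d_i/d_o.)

m = +0.337

For a convex mirror, f = -68.1 cm.
1/d_i = 1/f − 1/d_o = 1/(-68.10) − 1/(134) = -0.02215, so d_i = -45.15 cm.
m = −d_i/d_o = −(-45.15)/(134) = +0.337.
The image is virtual, upright and reduced, behind the mirror.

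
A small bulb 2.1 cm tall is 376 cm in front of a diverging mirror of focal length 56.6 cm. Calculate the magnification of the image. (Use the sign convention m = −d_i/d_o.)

m = +0.131

For a diverging mirror, f = -56.6 cm.
1/d_i = 1/f − 1/d_o = 1/(-56.60) − 1/(376) = -0.02033, so d_i = -49.19 cm.
m = −d_i/d_o = −(-49.19)/(376) = +0.131.
The image is virtual, upright and reduced, behind the mirror.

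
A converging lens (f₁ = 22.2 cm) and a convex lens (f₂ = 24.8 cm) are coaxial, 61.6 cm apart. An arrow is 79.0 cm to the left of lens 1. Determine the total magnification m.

m = +1.64

Lens 1: 1/d_i1 = 1/(22.2) − 1/(79.0) = 0.03239, so d_i1 = 30.88 cm; m₁ = −d_i1/d_o1 = -0.3909.
d_o2 = 61.6 − (30.88) = 30.72 cm.
Lens 2: 1/d_i2 = 1/(24.8) − 1/(30.72) = 0.007770, so d_i2 = 128.7 cm; m₂ = −d_i2/d_o2 = -4.189.
m = m₁·m₂ = (-0.3909)(-4.189) = +1.64.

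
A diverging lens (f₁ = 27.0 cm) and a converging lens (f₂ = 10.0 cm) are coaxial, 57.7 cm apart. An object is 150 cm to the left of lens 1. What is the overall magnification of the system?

f₁ = −27.0 cm (diverging).
Lens 1: 1/d_i1 = 1/(-27.0) − 1/(150) = -0.04370, so d_i1 = -22.88 cm; m₁ = −d_i1/d_o1 = +0.1525.
d_o2 = 57.7 − (-22.88) = 80.58 cm.
Lens 2: 1/d_i2 = 1/(10.0) − 1/(80.58) = 0.08759, so d_i2 = 11.42 cm; m₂ = −d_i2/d_o2 = -0.1417.
m = m₁·m₂ = (+0.1525)(-0.1417) = -0.0216.

m = -0.0216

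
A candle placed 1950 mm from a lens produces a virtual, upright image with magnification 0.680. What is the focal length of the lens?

f = -4140 mm (diverging)

m = −d_i/d_o ⇒ d_i = −m·d_o = −(+0.680)·(1950) = -1326 mm.
1/f = 1/d_o + 1/d_i = 1/(1950) + 1/(-1326) = -0.0002413, so f = -4140 mm.
Since f is negative, the lens is diverging.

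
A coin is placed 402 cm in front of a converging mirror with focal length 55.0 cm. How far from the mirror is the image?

Mirror equation: 1/s_i = 1/f − 1/s_o = 1/(55.00) − 1/(402) = 0.01818 − 0.002488 = 0.01569, so s_i = 63.7 cm.
The image is real, inverted and reduced, in front of the mirror.

63.7 cm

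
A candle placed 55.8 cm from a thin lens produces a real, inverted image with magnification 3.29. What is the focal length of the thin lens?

f = 42.8 cm (converging)

m = −d_i/d_o ⇒ d_i = −m·d_o = −(-3.29)·(55.8) = 183.6 cm.
1/f = 1/d_o + 1/d_i = 1/(55.8) + 1/(183.6) = 0.02337, so f = 42.8 cm.
Since f is positive, the thin lens is converging.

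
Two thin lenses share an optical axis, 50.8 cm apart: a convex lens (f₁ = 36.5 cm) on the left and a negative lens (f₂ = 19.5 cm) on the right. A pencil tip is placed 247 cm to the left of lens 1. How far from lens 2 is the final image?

Lens 1: 1/d_i1 = 1/f₁ − 1/d_o1 = 1/(36.5) − 1/(247) = 0.02335, so d_i1 = 42.83 cm.
The intermediate image is 42.83 cm to the right of lens 1, which is 50.8 − (42.83) = 7.970 cm to the left of lens 2, so d_o2 = +7.970 cm.
Lens 2 is diverging, so f₂ = −19.5 cm.
Lens 2: 1/d_i2 = 1/f₂ − 1/d_o2 = 1/(-19.5) − 1/(7.970) = -0.1768, so d_i2 = -5.66 cm.
The final image is virtual, 5.66 cm to the left of lens 2 (overall magnification ≈ -0.12).

5.66 cm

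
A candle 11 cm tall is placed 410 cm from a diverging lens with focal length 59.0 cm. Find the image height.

1.38 cm

For a diverging lens, f = -59.0 cm.
1/d_i = 1/f − 1/d_o = 1/(-59.00) − 1/(410) = -0.01939, so d_i = -51.58 cm.
m = −d_i/d_o = +0.1258.
|h_i| = |m|·h_o = 0.1258 × 11 = 1.38 cm. The image is virtual, upright and reduced, on the same side as the object.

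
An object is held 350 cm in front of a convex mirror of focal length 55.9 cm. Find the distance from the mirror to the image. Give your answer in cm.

48.2 cm

For a convex mirror, f = -55.9 cm.
Mirror equation: 1/q = 1/f − 1/p = 1/(-55.90) − 1/(350) = -0.01789 − 0.002857 = -0.02075, so q = -48.2 cm.
The image is virtual, upright and reduced, behind the mirror.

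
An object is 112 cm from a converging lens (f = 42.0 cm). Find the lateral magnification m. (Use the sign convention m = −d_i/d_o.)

1/d_i = 1/f − 1/d_o = 1/(42.00) − 1/(112) = 0.01488, so d_i = 67.20 cm.
m = −d_i/d_o = −(67.20)/(112) = -0.600.
The image is real, inverted and reduced, on the far side of the lens.

m = -0.600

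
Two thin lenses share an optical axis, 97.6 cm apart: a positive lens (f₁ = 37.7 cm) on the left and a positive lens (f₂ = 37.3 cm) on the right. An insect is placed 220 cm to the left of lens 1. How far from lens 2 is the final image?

131 cm

Lens 1: 1/d_i1 = 1/f₁ − 1/d_o1 = 1/(37.7) − 1/(220) = 0.02198, so d_i1 = 45.50 cm.
The intermediate image is 45.50 cm to the right of lens 1, which is 97.6 − (45.50) = 52.10 cm to the left of lens 2, so d_o2 = +52.10 cm.
Lens 2: 1/d_i2 = 1/f₂ − 1/d_o2 = 1/(37.3) − 1/(52.10) = 0.007616, so d_i2 = 131 cm.
The final image is real, 131 cm to the right of lens 2 (overall magnification ≈ 0.52).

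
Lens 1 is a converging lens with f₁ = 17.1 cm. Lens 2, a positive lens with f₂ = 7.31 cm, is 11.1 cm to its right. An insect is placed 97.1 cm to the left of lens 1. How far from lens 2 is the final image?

Lens 1: 1/d_i1 = 1/f₁ − 1/d_o1 = 1/(17.1) − 1/(97.1) = 0.04818, so d_i1 = 20.76 cm.
The intermediate image is 20.76 cm to the right of lens 1, which lies 9.660 cm to the right of lens 2 — a virtual object — so d_o2 = −9.660 cm.
Lens 2: 1/d_i2 = 1/f₂ − 1/d_o2 = 1/(7.31) − 1/(-9.660) = 0.2403, so d_i2 = 4.16 cm.
The final image is real, 4.16 cm to the right of lens 2 (overall magnification ≈ -0.092).

4.16 cm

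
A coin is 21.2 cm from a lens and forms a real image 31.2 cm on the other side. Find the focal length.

Real image ⇒ d_i = +31.2 cm.
1/f = 1/d_o + 1/d_i = 1/(21.2) + 1/(31.2) = 0.07922, so f = 12.6 cm.
Since f is positive, the lens is converging.

f = 12.6 cm (converging)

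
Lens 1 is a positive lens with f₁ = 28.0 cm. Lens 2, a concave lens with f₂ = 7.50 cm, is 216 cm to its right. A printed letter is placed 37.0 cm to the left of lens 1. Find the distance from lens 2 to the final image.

Lens 1: 1/d_i1 = 1/f₁ − 1/d_o1 = 1/(28.0) − 1/(37.0) = 0.008687, so d_i1 = 115.1 cm.
The intermediate image is 115.1 cm to the right of lens 1, which is 216 − (115.1) = 100.9 cm to the left of lens 2, so d_o2 = +100.9 cm.
Lens 2 is diverging, so f₂ = −7.50 cm.
Lens 2: 1/d_i2 = 1/f₂ − 1/d_o2 = 1/(-7.50) − 1/(100.9) = -0.1432, so d_i2 = -6.98 cm.
The final image is virtual, 6.98 cm to the left of lens 2 (overall magnification ≈ -0.22).

6.98 cm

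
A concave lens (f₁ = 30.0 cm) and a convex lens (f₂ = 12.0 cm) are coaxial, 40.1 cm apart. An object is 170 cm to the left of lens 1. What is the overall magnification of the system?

f₁ = −30.0 cm (diverging).
Lens 1: 1/d_i1 = 1/(-30.0) − 1/(170) = -0.03922, so d_i1 = -25.50 cm; m₁ = −d_i1/d_o1 = +0.1500.
d_o2 = 40.1 − (-25.50) = 65.60 cm.
Lens 2: 1/d_i2 = 1/(12.0) − 1/(65.60) = 0.06809, so d_i2 = 14.69 cm; m₂ = −d_i2/d_o2 = -0.2239.
m = m₁·m₂ = (+0.1500)(-0.2239) = -0.0336.

m = -0.0336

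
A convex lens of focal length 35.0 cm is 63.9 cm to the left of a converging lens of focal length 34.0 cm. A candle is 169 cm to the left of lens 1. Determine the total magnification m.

Lens 1: 1/d_i1 = 1/(35.0) − 1/(169) = 0.02265, so d_i1 = 44.14 cm; m₁ = −d_i1/d_o1 = -0.2612.
d_o2 = 63.9 − (44.14) = 19.76 cm.
Lens 2: 1/d_i2 = 1/(34.0) − 1/(19.76) = -0.02120, so d_i2 = -47.18 cm; m₂ = −d_i2/d_o2 = +2.388.
m = m₁·m₂ = (-0.2612)(+2.388) = -0.624.

m = -0.624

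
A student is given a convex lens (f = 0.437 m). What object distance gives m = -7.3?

0.497 m

m = −d_i/d_o ⇒ d_i = −m·d_o.
1/f = 1/d_o + 1/d_i = 1/d_o − 1/(m·d_o) = (1 − 1/m)/d_o, so d_o = f(1 − 1/m) = (0.4370)(1 − 1/(-7.3)) = 0.497 m.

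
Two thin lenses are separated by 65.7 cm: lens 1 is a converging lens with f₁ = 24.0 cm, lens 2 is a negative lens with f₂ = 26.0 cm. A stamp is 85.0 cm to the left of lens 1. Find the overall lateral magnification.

Lens 1: 1/d_i1 = 1/(24.0) − 1/(85.0) = 0.02990, so d_i1 = 33.44 cm; m₁ = −d_i1/d_o1 = -0.3934.
d_o2 = 65.7 − (33.44) = 32.26 cm.
f₂ = −26.0 cm (diverging).
Lens 2: 1/d_i2 = 1/(-26.0) − 1/(32.26) = -0.06946, so d_i2 = -14.40 cm; m₂ = −d_i2/d_o2 = +0.4463.
m = m₁·m₂ = (-0.3934)(+0.4463) = -0.176.

m = -0.176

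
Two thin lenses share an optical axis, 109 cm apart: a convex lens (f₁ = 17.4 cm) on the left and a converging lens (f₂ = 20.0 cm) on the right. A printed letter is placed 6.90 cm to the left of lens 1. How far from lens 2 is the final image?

Lens 1: 1/d_i1 = 1/f₁ − 1/d_o1 = 1/(17.4) − 1/(6.90) = -0.08746, so d_i1 = -11.43 cm.
The intermediate image is 11.43 cm to the left of lens 1 (virtual), which is 109 − (-11.43) = 120.4 cm to the left of lens 2, so d_o2 = +120.4 cm.
Lens 2: 1/d_i2 = 1/f₂ − 1/d_o2 = 1/(20.0) − 1/(120.4) = 0.04169, so d_i2 = 24.0 cm.
The final image is real, 24.0 cm to the right of lens 2 (overall magnification ≈ -0.33).

24.0 cm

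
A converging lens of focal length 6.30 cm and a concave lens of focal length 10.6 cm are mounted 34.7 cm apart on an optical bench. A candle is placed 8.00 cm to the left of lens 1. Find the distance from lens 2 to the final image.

3.42 cm

Lens 1: 1/d_i1 = 1/f₁ − 1/d_o1 = 1/(6.30) − 1/(8.00) = 0.03373, so d_i1 = 29.65 cm.
The intermediate image is 29.65 cm to the right of lens 1, which is 34.7 − (29.65) = 5.050 cm to the left of lens 2, so d_o2 = +5.050 cm.
Lens 2 is diverging, so f₂ = −10.6 cm.
Lens 2: 1/d_i2 = 1/f₂ − 1/d_o2 = 1/(-10.6) − 1/(5.050) = -0.2924, so d_i2 = -3.42 cm.
The final image is virtual, 3.42 cm to the left of lens 2 (overall magnification ≈ -2.5).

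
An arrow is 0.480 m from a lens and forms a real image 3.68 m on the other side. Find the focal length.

Real image ⇒ d_i = +3.68 m.
1/f = 1/d_o + 1/d_i = 1/(0.480) + 1/(3.68) = 2.355, so f = 0.425 m.
Since f is positive, the lens is converging.

f = 0.425 m (converging)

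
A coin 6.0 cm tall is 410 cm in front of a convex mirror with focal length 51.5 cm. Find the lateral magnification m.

m = +0.112

For a convex mirror, f = -51.5 cm.
1/d_i = 1/f − 1/d_o = 1/(-51.50) − 1/(410) = -0.02186, so d_i = -45.75 cm.
m = −d_i/d_o = −(-45.75)/(410) = +0.112.
The image is virtual, upright and reduced, behind the mirror.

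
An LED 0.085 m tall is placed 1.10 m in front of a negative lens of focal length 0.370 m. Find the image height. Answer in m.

0.0214 m

For a negative lens, f = -0.370 m.
1/d_i = 1/f − 1/d_o = 1/(-0.3700) − 1/(1.10) = -3.612, so d_i = -0.2769 m.
m = −d_i/d_o = +0.2517.
|h_i| = |m|·h_o = 0.2517 × 0.085 = 0.0214 m. The image is virtual, upright and reduced, on the same side as the object.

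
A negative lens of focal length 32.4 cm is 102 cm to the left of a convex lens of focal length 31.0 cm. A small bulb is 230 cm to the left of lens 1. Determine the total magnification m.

m = -0.0385

f₁ = −32.4 cm (diverging).
Lens 1: 1/d_i1 = 1/(-32.4) − 1/(230) = -0.03521, so d_i1 = -28.40 cm; m₁ = −d_i1/d_o1 = +0.1235.
d_o2 = 102 − (-28.40) = 130.4 cm.
Lens 2: 1/d_i2 = 1/(31.0) − 1/(130.4) = 0.02459, so d_i2 = 40.67 cm; m₂ = −d_i2/d_o2 = -0.3119.
m = m₁·m₂ = (+0.1235)(-0.3119) = -0.0385.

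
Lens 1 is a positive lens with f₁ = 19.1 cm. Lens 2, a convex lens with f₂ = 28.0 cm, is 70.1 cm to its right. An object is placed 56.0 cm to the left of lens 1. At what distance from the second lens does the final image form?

Lens 1: 1/d_i1 = 1/f₁ − 1/d_o1 = 1/(19.1) − 1/(56.0) = 0.03450, so d_i1 = 28.99 cm.
The intermediate image is 28.99 cm to the right of lens 1, which is 70.1 − (28.99) = 41.11 cm to the left of lens 2, so d_o2 = +41.11 cm.
Lens 2: 1/d_i2 = 1/f₂ − 1/d_o2 = 1/(28.0) − 1/(41.11) = 0.01139, so d_i2 = 87.8 cm.
The final image is real, 87.8 cm to the right of lens 2 (overall magnification ≈ 1.1).

87.8 cm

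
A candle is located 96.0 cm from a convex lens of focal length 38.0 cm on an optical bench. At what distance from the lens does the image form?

62.9 cm

Lens equation: 1/d_i = 1/f − 1/d_o = 1/(38.00) − 1/(96.0) = 0.02632 − 0.01042 = 0.01590, so d_i = 62.9 cm.
The image is real, inverted and reduced, on the far side of the lens.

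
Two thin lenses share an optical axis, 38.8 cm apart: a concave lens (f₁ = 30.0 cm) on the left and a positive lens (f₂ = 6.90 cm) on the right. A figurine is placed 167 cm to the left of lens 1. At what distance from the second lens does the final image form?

Lens 1 is diverging, so f₁ = −30.0 cm.
Lens 1: 1/d_i1 = 1/f₁ − 1/d_o1 = 1/(-30.0) − 1/(167) = -0.03932, so d_i1 = -25.43 cm.
The intermediate image is 25.43 cm to the left of lens 1 (virtual), which is 38.8 − (-25.43) = 64.23 cm to the left of lens 2, so d_o2 = +64.23 cm.
Lens 2: 1/d_i2 = 1/f₂ − 1/d_o2 = 1/(6.90) − 1/(64.23) = 0.1294, so d_i2 = 7.73 cm.
The final image is real, 7.73 cm to the right of lens 2 (overall magnification ≈ -0.018).

7.73 cm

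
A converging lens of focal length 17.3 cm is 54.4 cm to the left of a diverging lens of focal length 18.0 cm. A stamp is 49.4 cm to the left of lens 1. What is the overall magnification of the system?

m = -0.212

Lens 1: 1/d_i1 = 1/(17.3) − 1/(49.4) = 0.03756, so d_i1 = 26.62 cm; m₁ = −d_i1/d_o1 = -0.5389.
d_o2 = 54.4 − (26.62) = 27.78 cm.
f₂ = −18.0 cm (diverging).
Lens 2: 1/d_i2 = 1/(-18.0) − 1/(27.78) = -0.09155, so d_i2 = -10.92 cm; m₂ = −d_i2/d_o2 = +0.3932.
m = m₁·m₂ = (-0.5389)(+0.3932) = -0.212.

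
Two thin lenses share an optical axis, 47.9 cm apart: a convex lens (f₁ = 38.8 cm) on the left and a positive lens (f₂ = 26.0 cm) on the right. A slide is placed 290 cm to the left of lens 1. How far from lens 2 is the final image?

Lens 1: 1/d_i1 = 1/f₁ − 1/d_o1 = 1/(38.8) − 1/(290) = 0.02232, so d_i1 = 44.79 cm.
The intermediate image is 44.79 cm to the right of lens 1, which is 47.9 − (44.79) = 3.110 cm to the left of lens 2, so d_o2 = +3.110 cm.
Lens 2: 1/d_i2 = 1/f₂ − 1/d_o2 = 1/(26.0) − 1/(3.110) = -0.2831, so d_i2 = -3.53 cm.
The final image is virtual, 3.53 cm to the left of lens 2 (overall magnification ≈ -0.18).

3.53 cm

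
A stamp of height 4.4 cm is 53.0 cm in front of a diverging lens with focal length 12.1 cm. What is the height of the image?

0.818 cm

For a diverging lens, f = -12.1 cm.
1/d_i = 1/f − 1/d_o = 1/(-12.10) − 1/(53.0) = -0.1015, so d_i = -9.851 cm.
m = −d_i/d_o = +0.1859.
|h_i| = |m|·h_o = 0.1859 × 4.4 = 0.818 cm. The image is virtual, upright and reduced, on the same side as the object.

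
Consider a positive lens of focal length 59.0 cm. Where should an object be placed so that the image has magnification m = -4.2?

m = −d_i/d_o ⇒ d_i = −m·d_o.
1/f = 1/d_o + 1/d_i = 1/d_o − 1/(m·d_o) = (1 − 1/m)/d_o, so d_o = f(1 − 1/m) = (59.00)(1 − 1/(-4.2)) = 73.0 cm.

73.0 cm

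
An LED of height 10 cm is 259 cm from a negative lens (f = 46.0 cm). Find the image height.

1.51 cm

For a negative lens, f = -46.0 cm.
1/d_i = 1/f − 1/d_o = 1/(-46.00) − 1/(259) = -0.02560, so d_i = -39.06 cm.
m = −d_i/d_o = +0.1508.
|h_i| = |m|·h_o = 0.1508 × 10 = 1.51 cm. The image is virtual, upright and reduced, on the same side as the object.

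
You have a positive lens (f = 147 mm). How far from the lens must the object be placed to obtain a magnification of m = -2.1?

217 mm

m = −d_i/d_o ⇒ d_i = −m·d_o.
1/f = 1/d_o + 1/d_i = 1/d_o − 1/(m·d_o) = (1 − 1/m)/d_o, so d_o = f(1 − 1/m) = (147.0)(1 − 1/(-2.1)) = 217 mm.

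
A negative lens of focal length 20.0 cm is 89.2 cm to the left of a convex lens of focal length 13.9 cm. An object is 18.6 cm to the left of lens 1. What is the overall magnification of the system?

m = -0.0848

f₁ = −20.0 cm (diverging).
Lens 1: 1/d_i1 = 1/(-20.0) − 1/(18.6) = -0.1038, so d_i1 = -9.637 cm; m₁ = −d_i1/d_o1 = +0.5181.
d_o2 = 89.2 − (-9.637) = 98.84 cm.
Lens 2: 1/d_i2 = 1/(13.9) − 1/(98.84) = 0.06183, so d_i2 = 16.17 cm; m₂ = −d_i2/d_o2 = -0.1636.
m = m₁·m₂ = (+0.5181)(-0.1636) = -0.0848.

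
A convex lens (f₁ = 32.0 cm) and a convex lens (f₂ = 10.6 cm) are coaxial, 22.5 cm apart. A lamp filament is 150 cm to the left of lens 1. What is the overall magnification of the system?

m = -0.0999

Lens 1: 1/d_i1 = 1/(32.0) − 1/(150) = 0.02458, so d_i1 = 40.68 cm; m₁ = −d_i1/d_o1 = -0.2712.
d_o2 = 22.5 − (40.68) = -18.18 cm (virtual object).
Lens 2: 1/d_i2 = 1/(10.6) − 1/(-18.18) = 0.1493, so d_i2 = 6.696 cm; m₂ = −d_i2/d_o2 = +0.3683.
m = m₁·m₂ = (-0.2712)(+0.3683) = -0.0999.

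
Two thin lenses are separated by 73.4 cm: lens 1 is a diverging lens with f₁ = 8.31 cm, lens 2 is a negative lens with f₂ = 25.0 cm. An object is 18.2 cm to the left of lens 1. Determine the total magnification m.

f₁ = −8.31 cm (diverging).
Lens 1: 1/d_i1 = 1/(-8.31) − 1/(18.2) = -0.1753, so d_i1 = -5.705 cm; m₁ = −d_i1/d_o1 = +0.3135.
d_o2 = 73.4 − (-5.705) = 79.11 cm.
f₂ = −25.0 cm (diverging).
Lens 2: 1/d_i2 = 1/(-25.0) − 1/(79.11) = -0.05264, so d_i2 = -19.00 cm; m₂ = −d_i2/d_o2 = +0.2401.
m = m₁·m₂ = (+0.3135)(+0.2401) = +0.0753.

m = +0.0753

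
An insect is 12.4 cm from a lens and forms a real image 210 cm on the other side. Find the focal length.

Real image ⇒ d_i = +210 cm.
1/f = 1/d_o + 1/d_i = 1/(12.4) + 1/(210) = 0.08541, so f = 11.7 cm.
Since f is positive, the lens is converging.

f = 11.7 cm (converging)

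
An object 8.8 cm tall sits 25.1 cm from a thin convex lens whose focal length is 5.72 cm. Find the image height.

2.60 cm

1/d_i = 1/f − 1/d_o = 1/(5.720) − 1/(25.1) = 0.1350, so d_i = 7.408 cm.
m = −d_i/d_o = -0.2951.
|h_i| = |m|·h_o = 0.2951 × 8.8 = 2.60 cm. The image is real, inverted and reduced, on the far side of the lens.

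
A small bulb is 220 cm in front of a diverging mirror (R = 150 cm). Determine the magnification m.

m = +0.254

f = R/2 = 150/2 = 75.00 cm; for a diverging mirror, f = -75.00 cm.
1/d_i = 1/f − 1/d_o = 1/(-75.00) − 1/(220) = -0.01788, so d_i = -55.93 cm.
m = −d_i/d_o = −(-55.93)/(220) = +0.254.
The image is virtual, upright and reduced, behind the mirror.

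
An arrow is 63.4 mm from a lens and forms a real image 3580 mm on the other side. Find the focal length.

f = 62.3 mm (converging)

Real image ⇒ d_i = +3580 mm.
1/f = 1/d_o + 1/d_i = 1/(63.4) + 1/(3580) = 0.01605, so f = 62.3 mm.
Since f is positive, the lens is converging.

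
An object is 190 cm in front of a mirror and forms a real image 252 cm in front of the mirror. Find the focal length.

f = 108 cm (concave)

Real image ⇒ d_i = +252 cm.
1/f = 1/d_o + 1/d_i = 1/(190) + 1/(252) = 0.009231, so f = 108 cm.
Since f is positive, the mirror is concave.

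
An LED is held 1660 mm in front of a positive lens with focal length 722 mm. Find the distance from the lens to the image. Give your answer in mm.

1280 mm

Lens equation: 1/s_i = 1/f − 1/s_o = 1/(722.0) − 1/(1660) = 0.001385 − 0.0006024 = 0.0007826, so s_i = 1280 mm.
The image is real, inverted and reduced, on the far side of the lens.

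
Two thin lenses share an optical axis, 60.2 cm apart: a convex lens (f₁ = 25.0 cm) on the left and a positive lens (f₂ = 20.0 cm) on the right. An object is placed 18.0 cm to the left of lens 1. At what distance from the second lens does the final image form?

23.8 cm

Lens 1: 1/d_i1 = 1/f₁ − 1/d_o1 = 1/(25.0) − 1/(18.0) = -0.01556, so d_i1 = -64.29 cm.
The intermediate image is 64.29 cm to the left of lens 1 (virtual), which is 60.2 − (-64.29) = 124.5 cm to the left of lens 2, so d_o2 = +124.5 cm.
Lens 2: 1/d_i2 = 1/f₂ − 1/d_o2 = 1/(20.0) − 1/(124.5) = 0.04197, so d_i2 = 23.8 cm.
The final image is real, 23.8 cm to the right of lens 2 (overall magnification ≈ -0.68).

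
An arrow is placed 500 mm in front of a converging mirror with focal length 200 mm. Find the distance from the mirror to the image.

Mirror equation: 1/q = 1/f − 1/p = 1/(200.0) − 1/(500) = 0.005000 − 0.002000 = 0.003000, so q = 333 mm.
The image is real, inverted and reduced, in front of the mirror.

333 mm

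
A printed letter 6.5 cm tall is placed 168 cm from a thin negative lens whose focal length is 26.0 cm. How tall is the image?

0.871 cm

For a negative lens, f = -26.0 cm.
1/d_i = 1/f − 1/d_o = 1/(-26.00) − 1/(168) = -0.04441, so d_i = -22.52 cm.
m = −d_i/d_o = +0.1340.
|h_i| = |m|·h_o = 0.1340 × 6.5 = 0.871 cm. The image is virtual, upright and reduced, on the same side as the object.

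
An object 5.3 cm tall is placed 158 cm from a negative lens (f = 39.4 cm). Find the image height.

1.06 cm

For a negative lens, f = -39.4 cm.
1/d_i = 1/f − 1/d_o = 1/(-39.40) − 1/(158) = -0.03171, so d_i = -31.54 cm.
m = −d_i/d_o = +0.1996.
|h_i| = |m|·h_o = 0.1996 × 5.3 = 1.06 cm. The image is virtual, upright and reduced, on the same side as the object.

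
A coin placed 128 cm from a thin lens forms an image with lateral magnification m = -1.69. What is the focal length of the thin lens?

m = −d_i/d_o ⇒ d_i = −m·d_o = −(-1.69)·(128) = 216.3 cm.
1/f = 1/d_o + 1/d_i = 1/(128) + 1/(216.3) = 0.01244, so f = 80.4 cm.
Since f is positive, the thin lens is converging.

f = 80.4 cm (converging)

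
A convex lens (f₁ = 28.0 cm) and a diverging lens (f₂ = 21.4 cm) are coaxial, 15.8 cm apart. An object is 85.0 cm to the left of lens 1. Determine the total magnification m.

m = +2.31

Lens 1: 1/d_i1 = 1/(28.0) − 1/(85.0) = 0.02395, so d_i1 = 41.75 cm; m₁ = −d_i1/d_o1 = -0.4912.
d_o2 = 15.8 − (41.75) = -25.95 cm (virtual object).
f₂ = −21.4 cm (diverging).
Lens 2: 1/d_i2 = 1/(-21.4) − 1/(-25.95) = -0.008193, so d_i2 = -122.1 cm; m₂ = −d_i2/d_o2 = -4.703.
m = m₁·m₂ = (-0.4912)(-4.703) = +2.31.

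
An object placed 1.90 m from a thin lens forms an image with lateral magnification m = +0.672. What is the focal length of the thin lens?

m = −d_i/d_o ⇒ d_i = −m·d_o = −(+0.672)·(1.90) = -1.277 m.
1/f = 1/d_o + 1/d_i = 1/(1.90) + 1/(-1.277) = -0.2568, so f = -3.89 m.
Since f is negative, the thin lens is diverging.

f = -3.89 m (diverging)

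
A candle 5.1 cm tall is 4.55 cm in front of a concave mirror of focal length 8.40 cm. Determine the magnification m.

m = +2.18

1/d_i = 1/f − 1/d_o = 1/(8.400) − 1/(4.55) = -0.1007, so d_i = -9.927 cm.
m = −d_i/d_o = −(-9.927)/(4.55) = +2.18.
The image is virtual, upright and enlarged, behind the mirror.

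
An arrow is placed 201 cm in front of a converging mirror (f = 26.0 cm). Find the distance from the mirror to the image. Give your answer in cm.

29.9 cm

Mirror equation: 1/s_i = 1/f − 1/s_o = 1/(26.00) − 1/(201) = 0.03846 − 0.004975 = 0.03349, so s_i = 29.9 cm.
The image is real, inverted and reduced, in front of the mirror.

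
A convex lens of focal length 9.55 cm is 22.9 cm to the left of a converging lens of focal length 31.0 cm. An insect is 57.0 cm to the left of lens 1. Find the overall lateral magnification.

Lens 1: 1/d_i1 = 1/(9.55) − 1/(57.0) = 0.08717, so d_i1 = 11.47 cm; m₁ = −d_i1/d_o1 = -0.2012.
d_o2 = 22.9 − (11.47) = 11.43 cm.
Lens 2: 1/d_i2 = 1/(31.0) − 1/(11.43) = -0.05523, so d_i2 = -18.11 cm; m₂ = −d_i2/d_o2 = +1.584.
m = m₁·m₂ = (-0.2012)(+1.584) = -0.319.

m = -0.319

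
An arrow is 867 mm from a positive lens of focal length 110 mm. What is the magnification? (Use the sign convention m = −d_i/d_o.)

m = -0.145

1/d_i = 1/f − 1/d_o = 1/(110.0) − 1/(867) = 0.007938, so d_i = 126.0 mm.
m = −d_i/d_o = −(126.0)/(867) = -0.145.
The image is real, inverted and reduced, on the far side of the lens.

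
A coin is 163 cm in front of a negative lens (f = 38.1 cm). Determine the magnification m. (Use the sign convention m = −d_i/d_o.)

For a negative lens, f = -38.1 cm.
1/d_i = 1/f − 1/d_o = 1/(-38.10) − 1/(163) = -0.03238, so d_i = -30.88 cm.
m = −d_i/d_o = −(-30.88)/(163) = +0.189.
The image is virtual, upright and reduced, on the same side as the object.

m = +0.189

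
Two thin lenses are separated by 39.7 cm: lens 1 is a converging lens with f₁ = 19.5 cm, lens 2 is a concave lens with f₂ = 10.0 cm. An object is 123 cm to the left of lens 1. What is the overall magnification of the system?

m = -0.0710

Lens 1: 1/d_i1 = 1/(19.5) − 1/(123) = 0.04315, so d_i1 = 23.17 cm; m₁ = −d_i1/d_o1 = -0.1884.
d_o2 = 39.7 − (23.17) = 16.53 cm.
f₂ = −10.0 cm (diverging).
Lens 2: 1/d_i2 = 1/(-10.0) − 1/(16.53) = -0.1605, so d_i2 = -6.231 cm; m₂ = −d_i2/d_o2 = +0.3769.
m = m₁·m₂ = (-0.1884)(+0.3769) = -0.0710.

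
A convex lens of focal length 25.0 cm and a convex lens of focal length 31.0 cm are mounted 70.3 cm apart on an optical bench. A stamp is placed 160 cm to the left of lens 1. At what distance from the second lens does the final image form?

Lens 1: 1/d_i1 = 1/f₁ − 1/d_o1 = 1/(25.0) − 1/(160) = 0.03375, so d_i1 = 29.63 cm.
The intermediate image is 29.63 cm to the right of lens 1, which is 70.3 − (29.63) = 40.67 cm to the left of lens 2, so d_o2 = +40.67 cm.
Lens 2: 1/d_i2 = 1/f₂ − 1/d_o2 = 1/(31.0) − 1/(40.67) = 0.007670, so d_i2 = 130 cm.
The final image is real, 130 cm to the right of lens 2 (overall magnification ≈ 0.59).

130 cm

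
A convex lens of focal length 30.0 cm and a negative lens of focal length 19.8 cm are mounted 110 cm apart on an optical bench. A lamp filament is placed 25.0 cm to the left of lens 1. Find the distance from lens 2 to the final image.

Lens 1: 1/d_i1 = 1/f₁ − 1/d_o1 = 1/(30.0) − 1/(25.0) = -0.006667, so d_i1 = -150.0 cm.
The intermediate image is 150.0 cm to the left of lens 1 (virtual), which is 110 − (-150.0) = 260.0 cm to the left of lens 2, so d_o2 = +260.0 cm.
Lens 2 is diverging, so f₂ = −19.8 cm.
Lens 2: 1/d_i2 = 1/f₂ − 1/d_o2 = 1/(-19.8) − 1/(260.0) = -0.05435, so d_i2 = -18.4 cm.
The final image is virtual, 18.4 cm to the left of lens 2 (overall magnification ≈ 0.42).

18.4 cm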